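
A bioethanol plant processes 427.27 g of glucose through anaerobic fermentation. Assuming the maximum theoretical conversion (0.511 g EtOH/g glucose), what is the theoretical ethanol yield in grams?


Theoretical ethanol yield: m_EtOH = 0.511 * m_glucose
m_EtOH = 0.511 * 427.27 = 218.3350 g

218.3350 g


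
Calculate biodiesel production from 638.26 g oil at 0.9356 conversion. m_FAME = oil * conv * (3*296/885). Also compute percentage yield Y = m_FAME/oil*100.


m_FAME = oil * conv * (3 * 296 / 885) = oil * conv * (888/885)
= 638.26 * 0.9356 * 888 / 885
= 599.1803 g
Y = m_FAME / oil * 100 = conv * (888/885) * 100
= 0.9356 * 888 / 885 * 100
= 93.88%

599.1803 g FAME; Y = 93.88%


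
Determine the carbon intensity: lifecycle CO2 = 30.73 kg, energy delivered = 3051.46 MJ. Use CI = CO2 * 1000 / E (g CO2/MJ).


CI = CO2 * 1000 / E
= 30.73 * 1000 / 3051.46
= 10.0706 g CO2/MJ

10.0706 g CO2/MJ


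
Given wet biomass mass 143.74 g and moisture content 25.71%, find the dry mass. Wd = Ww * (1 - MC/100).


Wd = Ww * (1 - MC/100)
= 143.74 * (1 - 25.71/100)
= 106.7844 g

106.7844 g


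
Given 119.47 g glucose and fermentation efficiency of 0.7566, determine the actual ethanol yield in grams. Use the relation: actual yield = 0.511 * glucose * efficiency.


Actual ethanol: m = 0.511 * 119.47 * 0.7566
m = 46.1898 g

46.1898 g


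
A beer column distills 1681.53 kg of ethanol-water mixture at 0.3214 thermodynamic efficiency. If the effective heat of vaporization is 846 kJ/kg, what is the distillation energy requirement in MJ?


E = m * 846 / (eta * 1000)
= 1681.53 * 846 / (0.3214 * 1000)
= 4426.1804 MJ

4426.1804 MJ


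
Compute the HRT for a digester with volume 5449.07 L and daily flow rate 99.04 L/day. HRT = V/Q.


HRT = V / Q
= 5449.07 / 99.04
= 55.0189 days

55.0189 days


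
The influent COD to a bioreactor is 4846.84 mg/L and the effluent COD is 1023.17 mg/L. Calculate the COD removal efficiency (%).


eta = (COD_in - COD_out) / COD_in * 100
= (4846.84 - 1023.17) / 4846.84 * 100
= 78.8900%

78.8900%


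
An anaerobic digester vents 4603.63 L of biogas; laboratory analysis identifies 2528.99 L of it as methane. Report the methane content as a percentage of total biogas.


CH4% = V_CH4 / V_total * 100
= 2528.99 / 4603.63 * 100
= 54.9347%

54.9347%


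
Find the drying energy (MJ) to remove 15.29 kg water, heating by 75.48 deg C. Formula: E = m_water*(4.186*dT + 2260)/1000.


E = m_water * (4.186 * dT + 2260) / 1000
= 15.29 * (4.186 * 75.48 + 2260) / 1000
= 39.3864 MJ

39.3864 MJ


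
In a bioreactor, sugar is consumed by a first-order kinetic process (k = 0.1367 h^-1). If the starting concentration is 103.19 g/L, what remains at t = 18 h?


S = S0 * exp(-k * t)
S = 103.19 * exp(-0.1367 * 18)
S = 8.8107 g/L

8.8107 g/L


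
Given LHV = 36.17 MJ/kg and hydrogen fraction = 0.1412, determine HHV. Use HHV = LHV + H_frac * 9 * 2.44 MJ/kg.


HHV = LHV + H_frac * 9 * 2.44
= 36.17 + 0.1412 * 9 * 2.44
= 39.2708 MJ/kg

39.2708 MJ/kg


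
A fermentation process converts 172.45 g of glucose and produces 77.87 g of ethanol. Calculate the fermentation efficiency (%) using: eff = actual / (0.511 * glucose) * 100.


Fermentation efficiency = (actual / (0.511 * glucose)) * 100
= (77.87 / (0.511 * 172.45)) * 100
= 88.3662%

88.3662%


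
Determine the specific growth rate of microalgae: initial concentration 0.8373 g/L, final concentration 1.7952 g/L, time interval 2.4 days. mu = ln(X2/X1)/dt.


mu = ln(X2/X1) / dt
= ln(1.7952/0.8373) / 2.4
= 0.3178 per day

0.3178 per day


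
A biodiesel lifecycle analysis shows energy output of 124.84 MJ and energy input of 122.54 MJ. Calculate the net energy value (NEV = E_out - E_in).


NEV = E_out - E_in
= 124.84 - 122.54
= 2.3000 MJ

2.3000 MJ


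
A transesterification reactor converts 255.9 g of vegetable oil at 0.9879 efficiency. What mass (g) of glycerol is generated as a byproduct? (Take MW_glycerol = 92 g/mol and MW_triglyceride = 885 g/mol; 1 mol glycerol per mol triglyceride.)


glycerol = oil * conv * (92/885)
= 255.9 * 0.9879 * 92 / 885
= 26.2801 g

26.2801 g


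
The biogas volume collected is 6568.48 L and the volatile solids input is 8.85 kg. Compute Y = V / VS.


Y = V / VS
= 6568.48 / 8.85
= 742.2011 L/kg VS

742.2011 L/kg VS


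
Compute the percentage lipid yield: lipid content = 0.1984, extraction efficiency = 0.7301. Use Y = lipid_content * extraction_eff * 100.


Y = lipid_content * extraction_eff * 100
= 0.1984 * 0.7301 * 100
= 14.4852%

14.4852%


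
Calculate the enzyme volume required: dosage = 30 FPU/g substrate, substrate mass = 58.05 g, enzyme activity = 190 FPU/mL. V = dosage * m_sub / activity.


V = dosage * m_sub / activity
V = 30 * 58.05 / 190
V = 9.1658 mL

9.1658 mL


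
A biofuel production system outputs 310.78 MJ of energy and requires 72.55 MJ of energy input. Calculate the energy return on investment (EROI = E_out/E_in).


EROI = E_out / E_in
= 310.78 / 72.55
= 4.2837

4.2837


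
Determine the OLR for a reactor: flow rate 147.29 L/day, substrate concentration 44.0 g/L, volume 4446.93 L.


OLR = Q * S / V
= 147.29 * 44.0 / 4446.93
= 1.4574 g/L/day

1.4574 g/L/day


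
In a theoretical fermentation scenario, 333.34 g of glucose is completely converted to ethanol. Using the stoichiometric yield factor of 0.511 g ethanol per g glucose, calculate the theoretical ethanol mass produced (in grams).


Theoretical ethanol yield: m_EtOH = 0.511 * m_glucose
m_EtOH = 0.511 * 333.34 = 170.3367 g

170.3367 g


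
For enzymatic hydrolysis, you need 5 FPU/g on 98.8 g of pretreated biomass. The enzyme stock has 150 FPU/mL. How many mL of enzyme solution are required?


V = dosage * m_sub / activity
V = 5 * 98.8 / 150
V = 3.2933 mL

3.2933 mL


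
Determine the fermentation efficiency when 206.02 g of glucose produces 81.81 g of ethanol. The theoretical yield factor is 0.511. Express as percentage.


Fermentation efficiency = (actual / (0.511 * glucose)) * 100
= (81.81 / (0.511 * 206.02)) * 100
= 77.7099%

77.7099%


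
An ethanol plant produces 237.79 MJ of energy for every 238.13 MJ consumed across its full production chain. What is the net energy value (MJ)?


NEV = E_out - E_in
= 237.79 - 238.13
= -0.3400 MJ

-0.3400 MJ


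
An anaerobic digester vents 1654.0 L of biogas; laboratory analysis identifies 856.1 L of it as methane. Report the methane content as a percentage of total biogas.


CH4% = V_CH4 / V_total * 100
= 856.1 / 1654.0 * 100
= 51.7594%

51.7594%


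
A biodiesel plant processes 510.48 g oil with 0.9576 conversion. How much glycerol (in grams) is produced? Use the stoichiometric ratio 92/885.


glycerol = oil * conv * (92/885)
= 510.48 * 0.9576 * 92 / 885
= 50.8168 g

50.8168 g


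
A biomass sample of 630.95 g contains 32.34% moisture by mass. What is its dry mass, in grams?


Wd = Ww * (1 - MC/100)
= 630.95 * (1 - 32.34/100)
= 426.9008 g

426.9008 g


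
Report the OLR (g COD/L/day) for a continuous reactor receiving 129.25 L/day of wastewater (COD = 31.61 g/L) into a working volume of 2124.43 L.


OLR = Q * S / V
= 129.25 * 31.61 / 2124.43
= 1.9231 g/L/day

1.9231 g/L/day


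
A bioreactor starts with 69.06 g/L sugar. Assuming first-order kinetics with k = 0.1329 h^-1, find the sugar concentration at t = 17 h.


S = S0 * exp(-k * t)
S = 69.06 * exp(-0.1329 * 17)
S = 7.2115 g/L

7.2115 g/L


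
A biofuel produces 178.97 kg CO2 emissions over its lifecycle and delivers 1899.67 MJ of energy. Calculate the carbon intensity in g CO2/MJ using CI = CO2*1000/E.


CI = CO2 * 1000 / E
= 178.97 * 1000 / 1899.67
= 94.2111 g CO2/MJ

94.2111 g CO2/MJ


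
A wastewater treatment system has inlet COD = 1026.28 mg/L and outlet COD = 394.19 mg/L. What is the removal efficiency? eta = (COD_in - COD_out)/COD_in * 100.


eta = (COD_in - COD_out) / COD_in * 100
= (1026.28 - 394.19) / 1026.28 * 100
= 61.5904%

61.5904%


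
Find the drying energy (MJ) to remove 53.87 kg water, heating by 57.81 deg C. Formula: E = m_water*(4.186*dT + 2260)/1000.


E = m_water * (4.186 * dT + 2260) / 1000
= 53.87 * (4.186 * 57.81 + 2260) / 1000
= 134.7823 MJ

134.7823 MJ


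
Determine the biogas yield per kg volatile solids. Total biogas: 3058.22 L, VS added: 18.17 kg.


Y = V / VS
= 3058.22 / 18.17
= 168.3115 L/kg VS

168.3115 L/kg VS


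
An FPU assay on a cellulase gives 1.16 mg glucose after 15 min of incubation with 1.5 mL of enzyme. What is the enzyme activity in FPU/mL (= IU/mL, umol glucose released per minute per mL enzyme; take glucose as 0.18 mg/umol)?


Activity = glucose_mg / (0.18 mg/umol * V_mL * t_min)
= 1.16 / (0.18 * 1.5 * 15)
= 0.2864 FPU/mL

0.2864 FPU/mL


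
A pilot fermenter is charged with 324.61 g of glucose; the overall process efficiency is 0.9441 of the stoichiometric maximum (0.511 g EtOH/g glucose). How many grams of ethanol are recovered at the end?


Actual ethanol: m = 0.511 * 324.61 * 0.9441
m = 156.6033 g

156.6033 g


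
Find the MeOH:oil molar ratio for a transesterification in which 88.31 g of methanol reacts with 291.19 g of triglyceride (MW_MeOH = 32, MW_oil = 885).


Molar ratio = n_MeOH / n_oil = (MeOH/32) / (oil/885) = (MeOH * 885) / (32 * oil)
= (88.31 * 885) / (32 * 291.19)
= 8.3874

8.3874


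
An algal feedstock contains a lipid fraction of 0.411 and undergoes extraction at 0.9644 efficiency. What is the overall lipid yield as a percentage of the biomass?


Y = lipid_content * extraction_eff * 100
= 0.411 * 0.9644 * 100
= 39.6368%

39.6368%


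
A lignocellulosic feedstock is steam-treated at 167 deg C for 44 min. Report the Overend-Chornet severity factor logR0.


logR0 = log10(t * exp((T - 100) / 14.75))
= log10(44 * exp((167 - 100) / 14.75))
= 3.6162

3.6162


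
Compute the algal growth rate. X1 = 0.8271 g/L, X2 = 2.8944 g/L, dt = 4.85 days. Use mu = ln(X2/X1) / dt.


mu = ln(X2/X1) / dt
= ln(2.8944/0.8271) / 4.85
= 0.2583 per day

0.2583 per day


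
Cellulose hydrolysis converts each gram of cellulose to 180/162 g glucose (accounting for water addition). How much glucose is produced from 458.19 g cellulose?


glucose = cellulose * 180/162
= 458.19 * 180/162
= 509.1000 g

509.1000 g


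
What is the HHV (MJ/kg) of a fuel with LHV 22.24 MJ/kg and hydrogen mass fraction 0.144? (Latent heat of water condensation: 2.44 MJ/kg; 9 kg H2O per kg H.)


HHV = LHV + H_frac * 9 * 2.44
= 22.24 + 0.144 * 9 * 2.44
= 25.4022 MJ/kg

25.4022 MJ/kg


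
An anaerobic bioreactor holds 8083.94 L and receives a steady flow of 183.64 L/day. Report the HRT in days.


HRT = V / Q
= 8083.94 / 183.64
= 44.0206 days

44.0206 days


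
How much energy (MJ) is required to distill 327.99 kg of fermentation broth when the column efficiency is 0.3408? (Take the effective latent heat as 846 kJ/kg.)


E = m * 846 / (eta * 1000)
= 327.99 * 846 / (0.3408 * 1000)
= 814.2005 MJ

814.2005 MJ


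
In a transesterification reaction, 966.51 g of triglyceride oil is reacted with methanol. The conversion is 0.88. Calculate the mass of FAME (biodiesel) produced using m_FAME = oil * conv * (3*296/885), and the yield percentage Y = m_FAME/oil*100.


m_FAME = oil * conv * (3 * 296 / 885) = oil * conv * (888/885)
= 966.51 * 0.88 * 888 / 885
= 853.4119 g
Y = m_FAME / oil * 100 = conv * (888/885) * 100
= 0.88 * 888 / 885 * 100
= 88.30%

853.4119 g FAME; Y = 88.30%


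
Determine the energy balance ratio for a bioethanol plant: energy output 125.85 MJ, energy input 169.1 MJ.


EROI = E_out / E_in
= 125.85 / 169.1
= 0.7442

0.7442


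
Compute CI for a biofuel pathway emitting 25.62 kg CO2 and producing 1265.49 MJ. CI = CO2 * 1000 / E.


CI = CO2 * 1000 / E
= 25.62 * 1000 / 1265.49
= 20.2451 g CO2/MJ

20.2451 g CO2/MJ


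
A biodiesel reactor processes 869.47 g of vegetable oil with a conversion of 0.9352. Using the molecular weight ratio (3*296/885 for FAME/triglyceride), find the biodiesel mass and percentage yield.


m_FAME = oil * conv * (3 * 296 / 885) = oil * conv * (888/885)
= 869.47 * 0.9352 * 888 / 885
= 815.8847 g
Y = m_FAME / oil * 100 = conv * (888/885) * 100
= 0.9352 * 888 / 885 * 100
= 93.84%

815.8847 g FAME; Y = 93.84%


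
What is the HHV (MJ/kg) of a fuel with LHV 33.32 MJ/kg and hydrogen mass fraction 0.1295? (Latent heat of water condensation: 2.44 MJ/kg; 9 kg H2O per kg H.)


HHV = LHV + H_frac * 9 * 2.44
= 33.32 + 0.1295 * 9 * 2.44
= 36.1638 MJ/kg

36.1638 MJ/kg


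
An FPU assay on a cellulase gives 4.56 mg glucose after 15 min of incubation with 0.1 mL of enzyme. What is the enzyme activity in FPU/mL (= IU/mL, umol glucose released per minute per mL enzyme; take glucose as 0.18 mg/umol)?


Activity = glucose_mg / (0.18 mg/umol * V_mL * t_min)
= 4.56 / (0.18 * 0.1 * 15)
= 16.8889 FPU/mL

16.8889 FPU/mL


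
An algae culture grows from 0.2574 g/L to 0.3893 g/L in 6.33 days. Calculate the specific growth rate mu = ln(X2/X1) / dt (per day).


mu = ln(X2/X1) / dt
= ln(0.3893/0.2574) / 6.33
= 0.0654 per day

0.0654 per day


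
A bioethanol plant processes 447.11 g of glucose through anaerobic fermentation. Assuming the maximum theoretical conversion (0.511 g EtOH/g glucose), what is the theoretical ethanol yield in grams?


Theoretical ethanol yield: m_EtOH = 0.511 * m_glucose
m_EtOH = 0.511 * 447.11 = 228.4732 g

228.4732 g


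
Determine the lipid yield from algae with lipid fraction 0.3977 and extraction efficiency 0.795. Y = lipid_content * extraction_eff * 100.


Y = lipid_content * extraction_eff * 100
= 0.3977 * 0.795 * 100
= 31.6171%

31.6171%


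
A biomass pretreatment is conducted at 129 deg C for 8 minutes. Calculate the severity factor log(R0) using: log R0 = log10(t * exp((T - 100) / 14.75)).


logR0 = log10(t * exp((T - 100) / 14.75))
= log10(8 * exp((129 - 100) / 14.75))
= 1.7570

1.7570


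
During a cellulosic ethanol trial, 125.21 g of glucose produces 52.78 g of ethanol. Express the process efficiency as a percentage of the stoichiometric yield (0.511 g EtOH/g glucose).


Fermentation efficiency = (actual / (0.511 * glucose)) * 100
= (52.78 / (0.511 * 125.21)) * 100
= 82.4916%

82.4916%


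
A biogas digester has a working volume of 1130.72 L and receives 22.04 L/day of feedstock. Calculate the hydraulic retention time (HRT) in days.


HRT = V / Q
= 1130.72 / 22.04
= 51.3031 days

51.3031 days


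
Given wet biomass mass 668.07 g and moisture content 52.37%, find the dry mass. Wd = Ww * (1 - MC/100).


Wd = Ww * (1 - MC/100)
= 668.07 * (1 - 52.37/100)
= 318.2017 g

318.2017 g


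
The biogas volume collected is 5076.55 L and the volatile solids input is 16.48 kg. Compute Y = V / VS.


Y = V / VS
= 5076.55 / 16.48
= 308.0431 L/kg VS

308.0431 L/kg VS


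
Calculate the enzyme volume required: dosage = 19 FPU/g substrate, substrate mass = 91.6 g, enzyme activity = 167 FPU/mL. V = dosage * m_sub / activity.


V = dosage * m_sub / activity
V = 19 * 91.6 / 167
V = 10.4216 mL

10.4216 mL


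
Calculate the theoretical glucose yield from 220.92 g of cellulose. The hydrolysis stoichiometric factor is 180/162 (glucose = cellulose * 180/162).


glucose = cellulose * 180/162
= 220.92 * 180/162
= 245.4667 g

245.4667 g


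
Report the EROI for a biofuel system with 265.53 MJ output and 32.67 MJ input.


EROI = E_out / E_in
= 265.53 / 32.67
= 8.1276

8.1276


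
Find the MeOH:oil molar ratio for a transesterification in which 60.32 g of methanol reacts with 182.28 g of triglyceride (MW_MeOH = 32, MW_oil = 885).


Molar ratio = n_MeOH / n_oil = (MeOH/32) / (oil/885) = (MeOH * 885) / (32 * oil)
= (60.32 * 885) / (32 * 182.28)
= 9.1520

9.1520


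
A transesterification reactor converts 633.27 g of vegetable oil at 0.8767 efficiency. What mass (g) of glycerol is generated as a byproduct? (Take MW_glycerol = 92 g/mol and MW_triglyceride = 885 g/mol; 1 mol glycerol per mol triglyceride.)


glycerol = oil * conv * (92/885)
= 633.27 * 0.8767 * 92 / 885
= 57.7144 g

57.7144 g


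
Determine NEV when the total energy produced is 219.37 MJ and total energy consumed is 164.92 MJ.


NEV = E_out - E_in
= 219.37 - 164.92
= 54.4500 MJ

54.4500 MJ


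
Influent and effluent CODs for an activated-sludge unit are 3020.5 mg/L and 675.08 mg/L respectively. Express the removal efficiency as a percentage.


eta = (COD_in - COD_out) / COD_in * 100
= (3020.5 - 675.08) / 3020.5 * 100
= 77.6501%

77.6501%


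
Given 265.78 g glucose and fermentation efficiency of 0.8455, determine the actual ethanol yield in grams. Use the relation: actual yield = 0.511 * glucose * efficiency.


Actual ethanol: m = 0.511 * 265.78 * 0.8455
m = 114.8304 g

114.8304 g


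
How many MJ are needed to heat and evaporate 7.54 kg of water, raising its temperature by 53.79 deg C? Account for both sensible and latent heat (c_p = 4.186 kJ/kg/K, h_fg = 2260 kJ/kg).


E = m_water * (4.186 * dT + 2260) / 1000
= 7.54 * (4.186 * 53.79 + 2260) / 1000
= 18.7381 MJ

18.7381 MJ


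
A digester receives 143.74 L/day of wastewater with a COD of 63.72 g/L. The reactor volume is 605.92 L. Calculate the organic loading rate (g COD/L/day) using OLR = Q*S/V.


OLR = Q * S / V
= 143.74 * 63.72 / 605.92
= 15.1160 g/L/day

15.1160 g/L/day


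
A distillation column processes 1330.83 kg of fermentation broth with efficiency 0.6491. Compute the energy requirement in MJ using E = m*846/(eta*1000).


E = m * 846 / (eta * 1000)
= 1330.83 * 846 / (0.6491 * 1000)
= 1734.5281 MJ

1734.5281 MJ


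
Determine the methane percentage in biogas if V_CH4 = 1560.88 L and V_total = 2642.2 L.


CH4% = V_CH4 / V_total * 100
= 1560.88 / 2642.2 * 100
= 59.0750%

59.0750%


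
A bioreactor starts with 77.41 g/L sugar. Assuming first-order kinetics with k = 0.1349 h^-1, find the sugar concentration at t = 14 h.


S = S0 * exp(-k * t)
S = 77.41 * exp(-0.1349 * 14)
S = 11.7109 g/L

11.7109 g/L


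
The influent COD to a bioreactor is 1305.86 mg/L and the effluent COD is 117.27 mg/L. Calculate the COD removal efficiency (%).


eta = (COD_in - COD_out) / COD_in * 100
= (1305.86 - 117.27) / 1305.86 * 100
= 91.0197%

91.0197%


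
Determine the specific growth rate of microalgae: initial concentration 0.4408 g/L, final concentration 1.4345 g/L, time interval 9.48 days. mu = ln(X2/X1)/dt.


mu = ln(X2/X1) / dt
= ln(1.4345/0.4408) / 9.48
= 0.1245 per day

0.1245 per day


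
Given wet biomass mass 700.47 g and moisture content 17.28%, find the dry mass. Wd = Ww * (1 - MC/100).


Wd = Ww * (1 - MC/100)
= 700.47 * (1 - 17.28/100)
= 579.4288 g

579.4288 g


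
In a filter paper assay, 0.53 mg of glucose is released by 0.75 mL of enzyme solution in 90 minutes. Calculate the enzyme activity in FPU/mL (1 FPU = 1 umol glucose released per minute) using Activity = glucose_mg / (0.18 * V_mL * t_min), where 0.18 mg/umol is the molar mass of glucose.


Activity = glucose_mg / (0.18 mg/umol * V_mL * t_min)
= 0.53 / (0.18 * 0.75 * 90)
= 0.0436 FPU/mL

0.0436 FPU/mL


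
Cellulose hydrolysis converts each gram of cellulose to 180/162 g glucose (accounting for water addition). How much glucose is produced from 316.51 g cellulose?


glucose = cellulose * 180/162
= 316.51 * 180/162
= 351.6778 g

351.6778 g


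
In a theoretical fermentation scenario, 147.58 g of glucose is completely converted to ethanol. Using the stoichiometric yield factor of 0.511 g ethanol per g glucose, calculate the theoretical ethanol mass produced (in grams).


Theoretical ethanol yield: m_EtOH = 0.511 * m_glucose
m_EtOH = 0.511 * 147.58 = 75.4134 g

75.4134 g


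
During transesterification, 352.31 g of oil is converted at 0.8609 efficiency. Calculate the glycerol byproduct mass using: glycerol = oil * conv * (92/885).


glycerol = oil * conv * (92/885)
= 352.31 * 0.8609 * 92 / 885
= 31.5299 g

31.5299 g


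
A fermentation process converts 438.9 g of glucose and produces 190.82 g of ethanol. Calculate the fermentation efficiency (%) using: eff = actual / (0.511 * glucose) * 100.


Fermentation efficiency = (actual / (0.511 * glucose)) * 100
= (190.82 / (0.511 * 438.9)) * 100
= 85.0819%

85.0819%


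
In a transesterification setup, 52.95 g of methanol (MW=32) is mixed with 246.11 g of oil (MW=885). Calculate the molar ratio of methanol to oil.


Molar ratio = n_MeOH / n_oil = (MeOH/32) / (oil/885) = (MeOH * 885) / (32 * oil)
= (52.95 * 885) / (32 * 246.11)
= 5.9502

5.9502


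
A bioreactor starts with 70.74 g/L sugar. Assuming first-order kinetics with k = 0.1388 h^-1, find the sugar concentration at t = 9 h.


S = S0 * exp(-k * t)
S = 70.74 * exp(-0.1388 * 9)
S = 20.2836 g/L

20.2836 g/L


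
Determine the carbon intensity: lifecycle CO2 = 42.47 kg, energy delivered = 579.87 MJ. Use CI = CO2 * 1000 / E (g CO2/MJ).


CI = CO2 * 1000 / E
= 42.47 * 1000 / 579.87
= 73.2406 g CO2/MJ

73.2406 g CO2/MJ


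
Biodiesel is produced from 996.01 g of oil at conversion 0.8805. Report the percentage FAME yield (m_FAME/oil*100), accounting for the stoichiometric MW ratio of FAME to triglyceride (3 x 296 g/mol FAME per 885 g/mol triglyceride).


m_FAME = oil * conv * (3 * 296 / 885) = oil * conv * (888/885)
= 996.01 * 0.8805 * 888 / 885
= 879.9596 g
Y = m_FAME / oil * 100 = conv * (888/885) * 100
= 0.8805 * 888 / 885 * 100
= 88.35%

88.35%


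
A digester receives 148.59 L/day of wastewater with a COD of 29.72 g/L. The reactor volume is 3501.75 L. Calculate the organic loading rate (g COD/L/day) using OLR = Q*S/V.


OLR = Q * S / V
= 148.59 * 29.72 / 3501.75
= 1.2611 g/L/day

1.2611 g/L/day


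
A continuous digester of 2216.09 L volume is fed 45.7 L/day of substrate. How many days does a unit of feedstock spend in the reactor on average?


HRT = V / Q
= 2216.09 / 45.7
= 48.4921 days

48.4921 days


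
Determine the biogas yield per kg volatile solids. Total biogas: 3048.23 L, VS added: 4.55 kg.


Y = V / VS
= 3048.23 / 4.55
= 669.9407 L/kg VS

669.9407 L/kg VS


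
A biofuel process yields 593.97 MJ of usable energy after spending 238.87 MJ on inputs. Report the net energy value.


NEV = E_out - E_in
= 593.97 - 238.87
= 355.1000 MJ

355.1000 MJ


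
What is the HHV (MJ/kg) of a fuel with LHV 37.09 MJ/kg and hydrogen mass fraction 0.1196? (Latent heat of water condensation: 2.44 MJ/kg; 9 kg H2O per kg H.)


HHV = LHV + H_frac * 9 * 2.44
= 37.09 + 0.1196 * 9 * 2.44
= 39.7164 MJ/kg

39.7164 MJ/kg


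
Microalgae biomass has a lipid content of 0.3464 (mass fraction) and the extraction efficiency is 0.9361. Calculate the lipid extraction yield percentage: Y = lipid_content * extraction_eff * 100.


Y = lipid_content * extraction_eff * 100
= 0.3464 * 0.9361 * 100
= 32.4265%

32.4265%


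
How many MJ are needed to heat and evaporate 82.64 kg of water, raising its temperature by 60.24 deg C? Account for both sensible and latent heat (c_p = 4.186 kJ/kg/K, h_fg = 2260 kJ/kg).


E = m_water * (4.186 * dT + 2260) / 1000
= 82.64 * (4.186 * 60.24 + 2260) / 1000
= 207.6053 MJ

207.6053 MJ


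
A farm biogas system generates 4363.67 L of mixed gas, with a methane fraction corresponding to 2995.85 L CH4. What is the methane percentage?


CH4% = V_CH4 / V_total * 100
= 2995.85 / 4363.67 * 100
= 68.6544%

68.6544%


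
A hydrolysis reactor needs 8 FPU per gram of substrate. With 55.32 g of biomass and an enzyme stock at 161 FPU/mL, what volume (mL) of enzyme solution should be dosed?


V = dosage * m_sub / activity
V = 8 * 55.32 / 161
V = 2.7488 mL

2.7488 mL


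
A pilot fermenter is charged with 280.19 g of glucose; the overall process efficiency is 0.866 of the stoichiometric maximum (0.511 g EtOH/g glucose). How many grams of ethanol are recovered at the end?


Actual ethanol: m = 0.511 * 280.19 * 0.866
m = 123.9914 g

123.9914 g


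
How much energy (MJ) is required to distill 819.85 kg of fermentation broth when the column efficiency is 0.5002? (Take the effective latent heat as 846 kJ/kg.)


E = m * 846 / (eta * 1000)
= 819.85 * 846 / (0.5002 * 1000)
= 1386.6315 MJ

1386.6315 MJ


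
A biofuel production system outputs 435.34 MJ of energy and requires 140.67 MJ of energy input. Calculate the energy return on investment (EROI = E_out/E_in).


EROI = E_out / E_in
= 435.34 / 140.67
= 3.0948

3.0948


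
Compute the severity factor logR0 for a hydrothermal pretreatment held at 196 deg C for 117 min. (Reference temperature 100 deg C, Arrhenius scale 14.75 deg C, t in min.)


logR0 = log10(t * exp((T - 100) / 14.75))
= log10(117 * exp((196 - 100) / 14.75))
= 4.8948

4.8948


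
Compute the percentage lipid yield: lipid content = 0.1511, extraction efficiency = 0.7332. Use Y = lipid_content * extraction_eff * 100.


Y = lipid_content * extraction_eff * 100
= 0.1511 * 0.7332 * 100
= 11.0787%

11.0787%


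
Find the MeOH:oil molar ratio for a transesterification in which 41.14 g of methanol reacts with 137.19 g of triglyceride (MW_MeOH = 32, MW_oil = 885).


Molar ratio = n_MeOH / n_oil = (MeOH/32) / (oil/885) = (MeOH * 885) / (32 * oil)
= (41.14 * 885) / (32 * 137.19)
= 8.2934

8.2934


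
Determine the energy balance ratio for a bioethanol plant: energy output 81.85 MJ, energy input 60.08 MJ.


EROI = E_out / E_in
= 81.85 / 60.08
= 1.3624

1.3624


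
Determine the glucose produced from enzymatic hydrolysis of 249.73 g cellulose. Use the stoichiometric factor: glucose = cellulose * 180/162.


glucose = cellulose * 180/162
= 249.73 * 180/162
= 277.4778 g

277.4778 g


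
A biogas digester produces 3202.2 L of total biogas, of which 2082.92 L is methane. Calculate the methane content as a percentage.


CH4% = V_CH4 / V_total * 100
= 2082.92 / 3202.2 * 100
= 65.0465%

65.0465%


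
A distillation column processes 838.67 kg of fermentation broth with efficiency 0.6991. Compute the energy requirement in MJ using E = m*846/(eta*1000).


E = m * 846 / (eta * 1000)
= 838.67 * 846 / (0.6991 * 1000)
= 1014.8975 MJ

1014.8975 MJ


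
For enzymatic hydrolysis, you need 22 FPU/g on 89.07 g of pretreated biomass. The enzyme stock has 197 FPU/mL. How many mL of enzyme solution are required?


V = dosage * m_sub / activity
V = 22 * 89.07 / 197
V = 9.9469 mL

9.9469 mL


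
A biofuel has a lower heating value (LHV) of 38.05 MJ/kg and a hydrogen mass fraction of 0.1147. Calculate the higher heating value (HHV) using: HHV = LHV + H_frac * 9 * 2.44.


HHV = LHV + H_frac * 9 * 2.44
= 38.05 + 0.1147 * 9 * 2.44
= 40.5688 MJ/kg

40.5688 MJ/kg


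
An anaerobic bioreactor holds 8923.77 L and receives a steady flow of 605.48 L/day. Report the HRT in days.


HRT = V / Q
= 8923.77 / 605.48
= 14.7383 days

14.7383 days


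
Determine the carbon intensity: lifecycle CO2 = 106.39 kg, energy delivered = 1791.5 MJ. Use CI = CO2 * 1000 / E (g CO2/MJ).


CI = CO2 * 1000 / E
= 106.39 * 1000 / 1791.5
= 59.3860 g CO2/MJ

59.3860 g CO2/MJ


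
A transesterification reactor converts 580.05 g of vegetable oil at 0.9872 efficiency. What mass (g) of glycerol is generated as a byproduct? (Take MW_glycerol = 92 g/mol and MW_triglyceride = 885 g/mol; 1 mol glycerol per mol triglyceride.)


glycerol = oil * conv * (92/885)
= 580.05 * 0.9872 * 92 / 885
= 59.5272 g

59.5272 g


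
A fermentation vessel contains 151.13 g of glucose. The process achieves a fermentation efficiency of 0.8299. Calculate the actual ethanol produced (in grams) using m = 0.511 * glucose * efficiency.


Actual ethanol: m = 0.511 * 151.13 * 0.8299
m = 64.0910 g

64.0910 g


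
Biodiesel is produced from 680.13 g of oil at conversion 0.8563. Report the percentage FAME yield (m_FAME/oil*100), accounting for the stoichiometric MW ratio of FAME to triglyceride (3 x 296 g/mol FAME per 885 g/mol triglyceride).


m_FAME = oil * conv * (3 * 296 / 885) = oil * conv * (888/885)
= 680.13 * 0.8563 * 888 / 885
= 584.3695 g
Y = m_FAME / oil * 100 = conv * (888/885) * 100
= 0.8563 * 888 / 885 * 100
= 85.92%

85.92%


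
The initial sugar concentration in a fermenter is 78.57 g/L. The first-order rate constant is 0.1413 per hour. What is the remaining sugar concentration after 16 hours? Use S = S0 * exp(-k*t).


S = S0 * exp(-k * t)
S = 78.57 * exp(-0.1413 * 16)
S = 8.1923 g/L

8.1923 g/L


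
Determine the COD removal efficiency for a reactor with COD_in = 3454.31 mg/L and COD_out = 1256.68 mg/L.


eta = (COD_in - COD_out) / COD_in * 100
= (3454.31 - 1256.68) / 3454.31 * 100
= 63.6199%

63.6199%


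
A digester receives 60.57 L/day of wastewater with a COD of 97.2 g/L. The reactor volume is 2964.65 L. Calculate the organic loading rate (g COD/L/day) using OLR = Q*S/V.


OLR = Q * S / V
= 60.57 * 97.2 / 2964.65
= 1.9859 g/L/day

1.9859 g/L/day


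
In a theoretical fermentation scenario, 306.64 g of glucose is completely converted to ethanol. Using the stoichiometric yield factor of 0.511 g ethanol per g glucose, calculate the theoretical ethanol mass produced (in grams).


Theoretical ethanol yield: m_EtOH = 0.511 * m_glucose
m_EtOH = 0.511 * 306.64 = 156.6930 g

156.6930 g


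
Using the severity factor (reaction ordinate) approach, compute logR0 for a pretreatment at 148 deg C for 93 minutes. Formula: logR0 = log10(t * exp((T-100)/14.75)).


logR0 = log10(t * exp((T - 100) / 14.75))
= log10(93 * exp((148 - 100) / 14.75))
= 3.3818

3.3818


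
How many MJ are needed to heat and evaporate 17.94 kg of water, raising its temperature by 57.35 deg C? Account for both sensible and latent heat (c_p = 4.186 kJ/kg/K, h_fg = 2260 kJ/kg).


E = m_water * (4.186 * dT + 2260) / 1000
= 17.94 * (4.186 * 57.35 + 2260) / 1000
= 44.8512 MJ

44.8512 MJ


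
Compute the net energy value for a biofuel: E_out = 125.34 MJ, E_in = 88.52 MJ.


NEV = E_out - E_in
= 125.34 - 88.52
= 36.8200 MJ

36.8200 MJ


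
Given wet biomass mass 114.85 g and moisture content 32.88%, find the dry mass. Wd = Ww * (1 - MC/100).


Wd = Ww * (1 - MC/100)
= 114.85 * (1 - 32.88/100)
= 77.0873 g

77.0873 g


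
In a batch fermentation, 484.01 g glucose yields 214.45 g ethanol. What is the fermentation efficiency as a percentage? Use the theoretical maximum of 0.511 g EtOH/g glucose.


Fermentation efficiency = (actual / (0.511 * glucose)) * 100
= (214.45 / (0.511 * 484.01)) * 100
= 86.7063%

86.7063%


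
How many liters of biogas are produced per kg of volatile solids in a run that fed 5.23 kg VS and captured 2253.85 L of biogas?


Y = V / VS
= 2253.85 / 5.23
= 430.9465 L/kg VS

430.9465 L/kg VS


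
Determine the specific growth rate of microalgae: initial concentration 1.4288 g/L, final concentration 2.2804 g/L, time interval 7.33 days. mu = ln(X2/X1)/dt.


mu = ln(X2/X1) / dt
= ln(2.2804/1.4288) / 7.33
= 0.0638 per day

0.0638 per day


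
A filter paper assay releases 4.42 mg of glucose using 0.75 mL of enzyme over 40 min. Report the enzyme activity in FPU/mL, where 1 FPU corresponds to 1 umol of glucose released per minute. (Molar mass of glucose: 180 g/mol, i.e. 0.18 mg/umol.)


Activity = glucose_mg / (0.18 mg/umol * V_mL * t_min)
= 4.42 / (0.18 * 0.75 * 40)
= 0.8185 FPU/mL

0.8185 FPU/mL


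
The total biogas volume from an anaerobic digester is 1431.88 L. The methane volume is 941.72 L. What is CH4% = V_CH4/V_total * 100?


CH4% = V_CH4 / V_total * 100
= 941.72 / 1431.88 * 100
= 65.7681%

65.7681%


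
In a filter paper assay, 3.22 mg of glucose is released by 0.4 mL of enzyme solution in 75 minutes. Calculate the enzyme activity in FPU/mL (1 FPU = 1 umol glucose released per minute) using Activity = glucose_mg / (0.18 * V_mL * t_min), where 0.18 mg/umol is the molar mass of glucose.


Activity = glucose_mg / (0.18 mg/umol * V_mL * t_min)
= 3.22 / (0.18 * 0.4 * 75)
= 0.5963 FPU/mL

0.5963 FPU/mL


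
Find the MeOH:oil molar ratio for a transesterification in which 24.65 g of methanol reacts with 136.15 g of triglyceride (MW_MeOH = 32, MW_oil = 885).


Molar ratio = n_MeOH / n_oil = (MeOH/32) / (oil/885) = (MeOH * 885) / (32 * oil)
= (24.65 * 885) / (32 * 136.15)
= 5.0072

5.0072


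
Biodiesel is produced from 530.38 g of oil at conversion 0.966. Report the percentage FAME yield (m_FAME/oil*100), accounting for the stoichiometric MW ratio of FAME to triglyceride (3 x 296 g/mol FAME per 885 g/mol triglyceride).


m_FAME = oil * conv * (3 * 296 / 885) = oil * conv * (888/885)
= 530.38 * 0.966 * 888 / 885
= 514.0838 g
Y = m_FAME / oil * 100 = conv * (888/885) * 100
= 0.966 * 888 / 885 * 100
= 96.93%

96.93%


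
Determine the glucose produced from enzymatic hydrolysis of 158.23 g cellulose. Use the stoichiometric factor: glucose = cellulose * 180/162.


glucose = cellulose * 180/162
= 158.23 * 180/162
= 175.8111 g

175.8111 g


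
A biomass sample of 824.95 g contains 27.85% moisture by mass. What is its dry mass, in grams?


Wd = Ww * (1 - MC/100)
= 824.95 * (1 - 27.85/100)
= 595.2014 g

595.2014 g


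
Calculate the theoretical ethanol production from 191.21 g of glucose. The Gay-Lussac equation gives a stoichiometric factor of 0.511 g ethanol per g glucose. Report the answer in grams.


Theoretical ethanol yield: m_EtOH = 0.511 * m_glucose
m_EtOH = 0.511 * 191.21 = 97.7083 g

97.7083 g


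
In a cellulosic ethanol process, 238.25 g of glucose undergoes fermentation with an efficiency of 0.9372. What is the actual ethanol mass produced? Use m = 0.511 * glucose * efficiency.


Actual ethanol: m = 0.511 * 238.25 * 0.9372
m = 114.1001 g

114.1001 g


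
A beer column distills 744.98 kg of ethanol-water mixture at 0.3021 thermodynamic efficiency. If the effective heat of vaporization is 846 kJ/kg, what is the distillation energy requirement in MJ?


E = m * 846 / (eta * 1000)
= 744.98 * 846 / (0.3021 * 1000)
= 2086.2399 MJ

2086.2399 MJ


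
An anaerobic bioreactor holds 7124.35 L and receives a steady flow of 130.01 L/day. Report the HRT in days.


HRT = V / Q
= 7124.35 / 130.01
= 54.7985 days

54.7985 days


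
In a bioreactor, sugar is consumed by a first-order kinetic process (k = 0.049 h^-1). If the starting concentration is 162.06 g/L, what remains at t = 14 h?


S = S0 * exp(-k * t)
S = 162.06 * exp(-0.049 * 14)
S = 81.6112 g/L

81.6112 g/L


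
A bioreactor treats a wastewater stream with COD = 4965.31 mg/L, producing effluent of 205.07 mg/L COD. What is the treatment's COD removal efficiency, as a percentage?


eta = (COD_in - COD_out) / COD_in * 100
= (4965.31 - 205.07) / 4965.31 * 100
= 95.8699%

95.8699%


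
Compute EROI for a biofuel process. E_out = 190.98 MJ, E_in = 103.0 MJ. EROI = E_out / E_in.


EROI = E_out / E_in
= 190.98 / 103.0
= 1.8542

1.8542


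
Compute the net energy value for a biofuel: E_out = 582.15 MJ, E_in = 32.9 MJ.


NEV = E_out - E_in
= 582.15 - 32.9
= 549.2500 MJ

549.2500 MJ


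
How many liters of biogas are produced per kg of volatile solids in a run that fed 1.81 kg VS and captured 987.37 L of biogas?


Y = V / VS
= 987.37 / 1.81
= 545.5083 L/kg VS

545.5083 L/kg VS


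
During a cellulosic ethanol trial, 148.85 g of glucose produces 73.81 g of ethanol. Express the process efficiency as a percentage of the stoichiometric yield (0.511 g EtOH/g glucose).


Fermentation efficiency = (actual / (0.511 * glucose)) * 100
= (73.81 / (0.511 * 148.85)) * 100
= 97.0388%

97.0388%


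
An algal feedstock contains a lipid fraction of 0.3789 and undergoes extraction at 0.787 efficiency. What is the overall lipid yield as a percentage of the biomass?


Y = lipid_content * extraction_eff * 100
= 0.3789 * 0.787 * 100
= 29.8194%

29.8194%


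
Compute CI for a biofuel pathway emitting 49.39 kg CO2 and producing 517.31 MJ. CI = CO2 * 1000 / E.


CI = CO2 * 1000 / E
= 49.39 * 1000 / 517.31
= 95.4747 g CO2/MJ

95.4747 g CO2/MJ


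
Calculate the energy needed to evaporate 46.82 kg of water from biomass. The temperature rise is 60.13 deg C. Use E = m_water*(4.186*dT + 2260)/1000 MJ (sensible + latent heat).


E = m_water * (4.186 * dT + 2260) / 1000
= 46.82 * (4.186 * 60.13 + 2260) / 1000
= 117.5980 MJ

117.5980 MJ


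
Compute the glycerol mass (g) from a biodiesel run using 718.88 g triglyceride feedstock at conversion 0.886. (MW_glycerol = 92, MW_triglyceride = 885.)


glycerol = oil * conv * (92/885)
= 718.88 * 0.886 * 92 / 885
= 66.2117 g

66.2117 g


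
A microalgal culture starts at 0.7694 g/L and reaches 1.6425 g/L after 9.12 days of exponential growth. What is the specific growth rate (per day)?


mu = ln(X2/X1) / dt
= ln(1.6425/0.7694) / 9.12
= 0.0832 per day

0.0832 per day


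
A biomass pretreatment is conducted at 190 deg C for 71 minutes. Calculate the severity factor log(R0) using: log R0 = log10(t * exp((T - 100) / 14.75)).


logR0 = log10(t * exp((T - 100) / 14.75))
= log10(71 * exp((190 - 100) / 14.75))
= 4.5012

4.5012


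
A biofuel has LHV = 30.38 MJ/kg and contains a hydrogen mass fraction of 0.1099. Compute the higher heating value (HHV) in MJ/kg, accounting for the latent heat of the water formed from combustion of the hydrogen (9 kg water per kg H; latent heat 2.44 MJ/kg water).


HHV = LHV + H_frac * 9 * 2.44
= 30.38 + 0.1099 * 9 * 2.44
= 32.7934 MJ/kg

32.7934 MJ/kg


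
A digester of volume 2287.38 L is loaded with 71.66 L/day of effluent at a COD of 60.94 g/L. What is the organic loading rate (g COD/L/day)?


OLR = Q * S / V
= 71.66 * 60.94 / 2287.38
= 1.9092 g/L/day

1.9092 g/L/day


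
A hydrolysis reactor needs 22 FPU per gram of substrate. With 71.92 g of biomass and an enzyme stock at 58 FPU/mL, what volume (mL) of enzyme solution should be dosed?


V = dosage * m_sub / activity
V = 22 * 71.92 / 58
V = 27.2800 mL

27.2800 mL


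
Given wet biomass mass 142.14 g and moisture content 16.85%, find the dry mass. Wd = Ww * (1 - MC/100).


Wd = Ww * (1 - MC/100)
= 142.14 * (1 - 16.85/100)
= 118.1894 g

118.1894 g


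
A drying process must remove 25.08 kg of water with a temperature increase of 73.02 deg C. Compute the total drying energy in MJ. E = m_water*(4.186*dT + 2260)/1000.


E = m_water * (4.186 * dT + 2260) / 1000
= 25.08 * (4.186 * 73.02 + 2260) / 1000
= 64.3468 MJ

64.3468 MJ


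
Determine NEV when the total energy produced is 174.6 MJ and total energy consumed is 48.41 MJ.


NEV = E_out - E_in
= 174.6 - 48.41
= 126.1900 MJ

126.1900 MJ


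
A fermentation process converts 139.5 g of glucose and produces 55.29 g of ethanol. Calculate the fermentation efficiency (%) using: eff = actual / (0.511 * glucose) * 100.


Fermentation efficiency = (actual / (0.511 * glucose)) * 100
= (55.29 / (0.511 * 139.5)) * 100
= 77.5624%

77.5624%


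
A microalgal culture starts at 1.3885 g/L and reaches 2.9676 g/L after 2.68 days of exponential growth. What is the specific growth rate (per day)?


mu = ln(X2/X1) / dt
= ln(2.9676/1.3885) / 2.68
= 0.2834 per day

0.2834 per day


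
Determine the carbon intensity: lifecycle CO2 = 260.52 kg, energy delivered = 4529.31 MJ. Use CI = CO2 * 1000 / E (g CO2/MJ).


CI = CO2 * 1000 / E
= 260.52 * 1000 / 4529.31
= 57.5187 g CO2/MJ

57.5187 g CO2/MJ


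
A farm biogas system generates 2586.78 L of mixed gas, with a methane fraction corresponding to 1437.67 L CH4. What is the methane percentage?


CH4% = V_CH4 / V_total * 100
= 1437.67 / 2586.78 * 100
= 55.5776%

55.5776%


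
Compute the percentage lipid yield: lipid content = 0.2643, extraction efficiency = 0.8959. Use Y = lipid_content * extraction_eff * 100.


Y = lipid_content * extraction_eff * 100
= 0.2643 * 0.8959 * 100
= 23.6786%

23.6786%


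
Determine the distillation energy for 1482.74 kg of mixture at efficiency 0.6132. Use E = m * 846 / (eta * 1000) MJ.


E = m * 846 / (eta * 1000)
= 1482.74 * 846 / (0.6132 * 1000)
= 2045.6589 MJ

2045.6589 MJ
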